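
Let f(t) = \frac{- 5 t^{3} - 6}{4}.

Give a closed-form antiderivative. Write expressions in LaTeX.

An antiderivative is F(t) = - \frac{t \left(5 t^{3} + 24\right)}{16}.

Differentiate the proposed F(t) back; it has to land on f(t) exactly.
Check: d/dt[- \frac{t \left(5 t^{3} + 24\right)}{16}] = - \frac{5 t^{3}}{4} - \frac{3}{2}, which equals f(t).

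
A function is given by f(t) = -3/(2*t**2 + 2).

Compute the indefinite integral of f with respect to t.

Whatever form F(t) takes, F'(t) = f(t) is non-negotiable.
Check: d/dt[-3*atan(t)/2] = -3/(2*t**2 + 2) = f(t).

F(t) = -3*atan(t)/2 + C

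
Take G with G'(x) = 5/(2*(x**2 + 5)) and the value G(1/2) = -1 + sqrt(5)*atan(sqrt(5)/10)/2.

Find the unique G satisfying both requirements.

G(x) = sqrt(5)*atan(sqrt(5)*x/5)/2 - 1

Any candidate G(x) must reproduce the stated G'(x) exactly.
A general antiderivative is sqrt(5)*atan(sqrt(5)*x/5)/2 + C.
The condition gives C = -1 + sqrt(5)*atan(sqrt(5)/10)/2 - (sqrt(5)*atan(sqrt(5)/10)/2) = -1.
So G(x) = sqrt(5)*atan(sqrt(5)*x/5)/2 - 1.
Check: d/dx[sqrt(5)*atan(sqrt(5)*x/5)/2 - 1] = 5/(2*x**2 + 10), which equals G'(x).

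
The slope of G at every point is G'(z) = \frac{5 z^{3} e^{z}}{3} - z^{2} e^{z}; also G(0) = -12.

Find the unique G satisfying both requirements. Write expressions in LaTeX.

G'(z) has the shape u'v + uv' for u = \frac{5 z^{3}}{3} - 6 z^{2} + 12 z - 12 and v = e^{z} — it is the derivative of the product u*v.
A general antiderivative is \frac{\left(5 z^{3} - 18 z^{2} + 36 z - 36\right) e^{z}}{3} + C.
The condition gives C = -12 - (-12) = 0.
So G(z) = \frac{\left(5 z^{3} - 18 z^{2} + 36 z - 36\right) e^{z}}{3}.
Check: d/dz[\frac{\left(5 z^{3} - 18 z^{2} + 36 z - 36\right) e^{z}}{3}] = \frac{5 z^{3} e^{z}}{3} - z^{2} e^{z} = G'(z).

G(z) = \frac{\left(5 z^{3} - 18 z^{2} + 36 z - 36\right) e^{z}}{3}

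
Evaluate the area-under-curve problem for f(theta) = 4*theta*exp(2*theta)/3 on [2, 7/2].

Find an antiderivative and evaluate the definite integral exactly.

Antiderivative: F(theta) = (2*theta - 1)*exp(2*theta)/3; value = -exp(4) + 2*exp(7)

Recognize the product-rule pattern: f = u'v + uv' with u = 2*theta/3 - 1/3, v = exp(2*theta), so integration by parts undoes it.
F(theta) = (2*theta - 1)*exp(2*theta)/3 is an antiderivative of f.
Check: d/dtheta[(2*theta - 1)*exp(2*theta)/3] = 4*theta*exp(2*theta)/3 = f(theta).
F(7/2) = 2*exp(7); F(2) = exp(4).
Integral = F(7/2) - F(2) = -exp(4) + 2*exp(7).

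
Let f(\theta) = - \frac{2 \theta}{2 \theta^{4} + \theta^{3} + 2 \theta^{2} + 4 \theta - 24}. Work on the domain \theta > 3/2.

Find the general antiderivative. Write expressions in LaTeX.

F(\theta) = - \frac{12 \log{\left(\theta - \frac{3}{2} \right)}}{175} - \frac{\log{\left(\theta + 2 \right)}}{14} + \frac{7 \log{\left(\theta^{2} + 4 \right)}}{100} - \frac{\operatorname{atan}{\left(\frac{\theta}{2} \right)}}{50} + C

Factor the denominator (\left(\theta + 2\right) \left(2 \theta - 3\right) \left(\theta^{2} + 4\right)) and decompose: f = \frac{7 \theta - 2}{50 \left(\theta^{2} + 4\right)} - \frac{24}{175 \left(2 \theta - 3\right)} - \frac{1}{14 \left(\theta + 2\right)}; each piece integrates to a log, atan, or power term.
Check: d/d\theta[- \frac{12 \log{\left(\theta - \frac{3}{2} \right)}}{175} - \frac{\log{\left(\theta + 2 \right)}}{14} + \frac{7 \log{\left(\theta^{2} + 4 \right)}}{100} - \frac{\operatorname{atan}{\left(\frac{\theta}{2} \right)}}{50}] = - \frac{2 \theta}{2 \theta^{4} + \theta^{3} + 2 \theta^{2} + 4 \theta - 24} = f(\theta).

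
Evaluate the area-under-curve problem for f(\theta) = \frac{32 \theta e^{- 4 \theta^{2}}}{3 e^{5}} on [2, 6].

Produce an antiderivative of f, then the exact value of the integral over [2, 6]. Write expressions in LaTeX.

Antiderivative: F(\theta) = - \frac{4 e^{- 4 \theta^{2}}}{3 e^{5}}; value = - \frac{4}{3 e^{149}} + \frac{4}{3 e^{21}}

f matches the chain-rule pattern g'(h)*h' with inner function h(\theta) = - 4 \theta^{2} - 5; substituting u = h(\theta) collapses the integral.
F(\theta) = - \frac{4 e^{- 4 \theta^{2}}}{3 e^{5}} is an antiderivative of f.
Check: d/d\theta[- \frac{4 e^{- 4 \theta^{2}}}{3 e^{5}}] = \frac{32 \theta e^{- 4 \theta^{2}}}{3 e^{5}} = f(\theta).
F(6) = - \frac{4}{3 e^{149}}; F(2) = - \frac{4}{3 e^{21}}.
Integral = F(6) - F(2) = - \frac{4}{3 e^{149}} + \frac{4}{3 e^{21}}.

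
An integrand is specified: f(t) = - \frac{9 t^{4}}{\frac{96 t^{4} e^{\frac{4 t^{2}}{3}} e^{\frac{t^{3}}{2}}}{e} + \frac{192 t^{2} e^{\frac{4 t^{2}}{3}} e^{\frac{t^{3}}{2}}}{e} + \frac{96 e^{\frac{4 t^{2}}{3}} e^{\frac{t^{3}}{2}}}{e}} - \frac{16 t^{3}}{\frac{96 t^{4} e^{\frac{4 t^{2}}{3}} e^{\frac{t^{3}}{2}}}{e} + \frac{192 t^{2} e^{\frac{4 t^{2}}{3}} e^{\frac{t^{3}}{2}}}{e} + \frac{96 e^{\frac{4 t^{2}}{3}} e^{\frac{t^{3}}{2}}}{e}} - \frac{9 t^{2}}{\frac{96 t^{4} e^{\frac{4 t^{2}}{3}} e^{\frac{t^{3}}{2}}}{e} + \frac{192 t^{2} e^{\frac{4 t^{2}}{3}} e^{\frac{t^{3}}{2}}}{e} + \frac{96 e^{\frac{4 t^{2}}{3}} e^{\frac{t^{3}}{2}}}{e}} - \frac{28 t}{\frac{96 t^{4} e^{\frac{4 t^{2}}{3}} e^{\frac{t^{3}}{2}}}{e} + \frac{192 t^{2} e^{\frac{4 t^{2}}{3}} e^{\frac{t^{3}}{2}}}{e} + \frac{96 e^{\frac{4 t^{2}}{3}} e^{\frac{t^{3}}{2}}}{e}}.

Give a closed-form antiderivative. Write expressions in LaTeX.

An antiderivative is F(t) = \frac{1}{\frac{16 t^{2} e^{\frac{4 t^{2}}{3}} e^{\frac{t^{3}}{2}}}{e} + \frac{16 e^{\frac{4 t^{2}}{3}} e^{\frac{t^{3}}{2}}}{e}}.

Recognize the product-rule pattern: f = u'v + uv' with u = \frac{3}{16 \left(3 t^{2} + 3\right)}, v = e^{- \frac{t^{3}}{2} - \frac{4 t^{2}}{3} + 1}, so integration by parts undoes it.
Check: d/dt[\frac{1}{\frac{16 t^{2} e^{\frac{4 t^{2}}{3}} e^{\frac{t^{3}}{2}}}{e} + \frac{16 e^{\frac{4 t^{2}}{3}} e^{\frac{t^{3}}{2}}}{e}}] = \frac{- 9 e t^{4} - 16 e t^{3} - 9 e t^{2} - 28 e t}{96 t^{4} e^{\frac{4 t^{2}}{3}} e^{\frac{t^{3}}{2}} + 192 t^{2} e^{\frac{4 t^{2}}{3}} e^{\frac{t^{3}}{2}} + 96 e^{\frac{4 t^{2}}{3}} e^{\frac{t^{3}}{2}}}, which equals f(t).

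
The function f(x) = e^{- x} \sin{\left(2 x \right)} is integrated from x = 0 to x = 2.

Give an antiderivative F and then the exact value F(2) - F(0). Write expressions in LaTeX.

For F(x) to be correct the identity F'(x) - f(x) = 0 must hold.
F(x) = \frac{\left(- \sin{\left(2 x \right)} - 2 \cos{\left(2 x \right)}\right) e^{- x}}{5} is an antiderivative of f.
Check: d/dx[\frac{\left(- \sin{\left(2 x \right)} - 2 \cos{\left(2 x \right)}\right) e^{- x}}{5}] = e^{- x} \sin{\left(2 x \right)} = f(x).
F(2) = - \frac{\sin{\left(4 \right)}}{5 e^{2}} - \frac{2 \cos{\left(4 \right)}}{5 e^{2}}; F(0) = - \frac{2}{5}.
Integral = F(2) - F(0) = - \frac{\sin{\left(4 \right)}}{5 e^{2}} - \frac{2 \cos{\left(4 \right)}}{5 e^{2}} + \frac{2}{5}.

Antiderivative: F(x) = \frac{\left(- \sin{\left(2 x \right)} - 2 \cos{\left(2 x \right)}\right) e^{- x}}{5}; value = - \frac{\sin{\left(4 \right)}}{5 e^{2}} - \frac{2 \cos{\left(4 \right)}}{5 e^{2}} + \frac{2}{5}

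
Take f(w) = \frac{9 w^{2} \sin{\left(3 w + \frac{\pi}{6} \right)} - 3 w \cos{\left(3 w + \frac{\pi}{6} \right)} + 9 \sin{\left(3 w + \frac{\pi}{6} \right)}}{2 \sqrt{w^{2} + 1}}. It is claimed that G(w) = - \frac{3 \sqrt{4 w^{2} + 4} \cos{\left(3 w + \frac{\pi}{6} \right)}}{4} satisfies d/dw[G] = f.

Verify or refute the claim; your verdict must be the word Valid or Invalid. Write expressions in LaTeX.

d/dw[G] = \frac{9 w^{2} \sin{\left(3 w + \frac{\pi}{6} \right)} - 3 w \cos{\left(3 w + \frac{\pi}{6} \right)} + 9 \sin{\left(3 w + \frac{\pi}{6} \right)}}{2 \sqrt{w^{2} + 1}}
This equals f(w) exactly, so the claim holds.

Valid - the claim checks out under differentiation.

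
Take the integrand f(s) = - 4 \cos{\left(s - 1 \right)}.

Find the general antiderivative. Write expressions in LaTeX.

Any candidate F(s) must reproduce f(s) exactly when differentiated.
Check: d/ds[- 4 \sin{\left(s - 1 \right)}] = - 4 \cos{\left(s - 1 \right)} = f(s).

F(s) = - 4 \sin{\left(s - 1 \right)} + C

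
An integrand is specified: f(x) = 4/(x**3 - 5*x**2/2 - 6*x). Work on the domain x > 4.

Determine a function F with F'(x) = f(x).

Factor the denominator (x*(x - 4)*(2*x + 3)) and decompose: f = 32/(33*(2*x + 3)) + 2/(11*(x - 4)) - 2/(3*x); each piece integrates to a log, atan, or power term.
Check: d/dx[-2*log(x)/3 + 2*log(x - 4)/11 + 16*log(x + 3/2)/33] = 8/(2*x**3 - 5*x**2 - 12*x), which equals f(x).

An antiderivative is F(x) = -2*log(x)/3 + 2*log(x - 4)/11 + 16*log(x + 3/2)/33.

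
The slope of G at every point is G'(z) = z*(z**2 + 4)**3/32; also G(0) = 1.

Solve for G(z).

The substitution u = z**2/4 + 1 works: G'(z) is exactly (dG/du)*(du/dz) for that inner function.
A general antiderivative is (z**2/4 + 1)**4 + C.
The condition gives C = 1 - (1) = 0.
So G(z) = (z**2 + 4)**4/256.
Check: d/dz[(z**2 + 4)**4/256] = z**7/32 + 3*z**5/8 + 3*z**3/2 + 2*z, which equals G'(z).

G(z) = (z**2 + 4)**4/256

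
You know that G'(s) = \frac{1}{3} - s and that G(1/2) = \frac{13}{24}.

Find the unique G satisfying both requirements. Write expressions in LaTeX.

G(s) = - \frac{s^{2}}{2} + \frac{s}{3} + \frac{1}{2}

A candidate passes only if d/ds[G] lands on the given G'(s) exactly.
A general antiderivative is - \frac{s^{2}}{2} + \frac{s}{3} + C.
The condition gives C = \frac{13}{24} - (\frac{1}{24}) = \frac{1}{2}.
So G(s) = - \frac{s^{2}}{2} + \frac{s}{3} + \frac{1}{2}.
Check: d/ds[- \frac{s^{2}}{2} + \frac{s}{3} + \frac{1}{2}] = \frac{1}{3} - s = G'(s).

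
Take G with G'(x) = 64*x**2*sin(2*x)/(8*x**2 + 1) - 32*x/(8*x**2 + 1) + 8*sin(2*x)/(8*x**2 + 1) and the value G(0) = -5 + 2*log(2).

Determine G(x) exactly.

G(x) = -2*log(4*x**2 + 1/2) - 4*cos(2*x) - 1

Integrate term by term and add the pieces.
A general antiderivative is -2*log(4*x**2 + 1/2) - 4*cos(2*x) + C.
The condition gives C = -5 + 2*log(2) - (-4 + 2*log(2)) = -1.
So G(x) = -2*log(4*x**2 + 1/2) - 4*cos(2*x) - 1.
Check: d/dx[-2*log(4*x**2 + 1/2) - 4*cos(2*x) - 1] = (64*x**2*sin(2*x) - 32*x + 8*sin(2*x))/(8*x**2 + 1), which equals G'(x).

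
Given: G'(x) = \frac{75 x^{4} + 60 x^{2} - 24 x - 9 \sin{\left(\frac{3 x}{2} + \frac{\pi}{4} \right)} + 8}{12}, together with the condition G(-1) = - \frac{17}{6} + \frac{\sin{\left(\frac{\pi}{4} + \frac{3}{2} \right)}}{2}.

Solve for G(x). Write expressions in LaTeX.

For G(x) to be correct, d/dx[G] must agree with the stated G'(x) identically.
A general antiderivative is \frac{5 x^{5}}{4} + \frac{5 x^{3}}{3} - x^{2} + \frac{2 x}{3} + \frac{\cos{\left(\frac{3 x}{2} + \frac{\pi}{4} \right)}}{2} + \frac{3}{4} + C.
The condition gives C = - \frac{17}{6} + \frac{\sin{\left(\frac{\pi}{4} + \frac{3}{2} \right)}}{2} - (- \frac{23}{6} + \frac{\sin{\left(\frac{\pi}{4} + \frac{3}{2} \right)}}{2}) = 1.
So G(x) = \frac{15 x^{5} + 20 x^{3} - 12 x^{2} + 8 x + 6 \cos{\left(\frac{3 x}{2} + \frac{\pi}{4} \right)} + 21}{12}.
Check: d/dx[\frac{15 x^{5} + 20 x^{3} - 12 x^{2} + 8 x + 6 \cos{\left(\frac{3 x}{2} + \frac{\pi}{4} \right)} + 21}{12}] = \frac{25 x^{4}}{4} + 5 x^{2} - 2 x - \frac{3 \sin{\left(\frac{3 x}{2} + \frac{\pi}{4} \right)}}{4} + \frac{2}{3}, which equals G'(x).

G(x) = \frac{15 x^{5} + 20 x^{3} - 12 x^{2} + 8 x + 6 \cos{\left(\frac{3 x}{2} + \frac{\pi}{4} \right)} + 21}{12}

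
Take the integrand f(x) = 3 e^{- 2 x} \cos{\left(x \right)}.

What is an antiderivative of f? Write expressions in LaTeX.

An antiderivative F(x) passes only if d/dx[F] lands on f(x) exactly.
Check: d/dx[\frac{3 \left(\sin{\left(x \right)} - 2 \cos{\left(x \right)}\right) e^{- 2 x}}{5}] = 3 e^{- 2 x} \cos{\left(x \right)} = f(x).

An antiderivative is F(x) = \frac{3 \left(\sin{\left(x \right)} - 2 \cos{\left(x \right)}\right) e^{- 2 x}}{5}.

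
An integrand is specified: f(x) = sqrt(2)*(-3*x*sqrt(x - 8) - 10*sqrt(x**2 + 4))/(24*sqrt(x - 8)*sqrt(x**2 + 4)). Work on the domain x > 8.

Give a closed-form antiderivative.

A candidate is checked by its d/dx: the result must match f(x).
Check: d/dx[sqrt(2)*(-20*sqrt(x - 8) - 3*sqrt(x**2 + 4))/24] = (-3*sqrt(2)*x*sqrt(x - 8) - 10*sqrt(2)*sqrt(x**2 + 4))/(24*sqrt(x - 8)*sqrt(x**2 + 4)), which equals f(x).

An antiderivative is F(x) = sqrt(2)*(-20*sqrt(x - 8) - 3*sqrt(x**2 + 4))/24.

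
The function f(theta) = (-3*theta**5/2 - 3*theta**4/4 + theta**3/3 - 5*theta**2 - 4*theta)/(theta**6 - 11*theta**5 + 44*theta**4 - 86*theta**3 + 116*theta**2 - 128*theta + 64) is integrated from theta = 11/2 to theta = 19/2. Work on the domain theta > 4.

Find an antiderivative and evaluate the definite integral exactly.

The denominator factors as 12*(theta - 4)**2*(theta - 2)*(theta - 1)*(theta**2 + 2); partial fractions split f into directly integrable pieces: (403*theta + 280)/(2916*(theta**2 + 2)) + 131/(324*(theta - 1)) - 32/(9*(theta - 2)) + 1103/(729*(theta - 4)) - 1352/(81*(theta - 4)**2).
F(theta) = 1103*log(theta - 4)/729 - 32*log(theta - 2)/9 + 131*log(theta - 1)/324 + 403*log(theta**2 + 2)/5832 + 35*sqrt(2)*atan(sqrt(2)*theta/2)/729 + 1352/(81*theta - 324) is an antiderivative of f.
Check: d/dtheta[1103*log(theta - 4)/729 - 32*log(theta - 2)/9 + 131*log(theta - 1)/324 + 403*log(theta**2 + 2)/5832 + 35*sqrt(2)*atan(sqrt(2)*theta/2)/729 + 1352/(81*theta - 324)] = (-18*theta**5 - 9*theta**4 + 4*theta**3 - 60*theta**2 - 48*theta)/(12*theta**6 - 132*theta**5 + 528*theta**4 - 1032*theta**3 + 1392*theta**2 - 1536*theta + 768), which equals f(theta).
F(19/2) = -32*log(15/2)/9 + 35*sqrt(2)*atan(19*sqrt(2)/4)/729 + 403*log(369/4)/5832 + 131*log(17/2)/324 + 1103*log(11/2)/729 + 2704/891; F(11/2) = -32*log(7/2)/9 + 35*sqrt(2)*atan(11*sqrt(2)/4)/729 + 403*log(129/4)/5832 + 131*log(9/2)/324 + 1103*log(3/2)/729 + 2704/243.
Integral = F(19/2) - F(11/2) = -21632/2673 - 32*log(15/2)/9 - 1103*log(3/2)/729 - 131*log(9/2)/324 - 403*log(129/4)/5832 - 35*sqrt(2)*atan(11*sqrt(2)/4)/729 + 35*sqrt(2)*atan(19*sqrt(2)/4)/729 + 403*log(369/4)/5832 + 131*log(17/2)/324 + 1103*log(11/2)/729 + 32*log(7/2)/9.

Antiderivative: F(theta) = 1103*log(theta - 4)/729 - 32*log(theta - 2)/9 + 131*log(theta - 1)/324 + 403*log(theta**2 + 2)/5832 + 35*sqrt(2)*atan(sqrt(2)*theta/2)/729 + 1352/(81*theta - 324); value = -21632/2673 - 32*log(15/2)/9 - 1103*log(3/2)/729 - 131*log(9/2)/324 - 403*log(129/4)/5832 - 35*sqrt(2)*atan(11*sqrt(2)/4)/729 + 35*sqrt(2)*atan(19*sqrt(2)/4)/729 + 403*log(369/4)/5832 + 131*log(17/2)/324 + 1103*log(11/2)/729 + 32*log(7/2)/9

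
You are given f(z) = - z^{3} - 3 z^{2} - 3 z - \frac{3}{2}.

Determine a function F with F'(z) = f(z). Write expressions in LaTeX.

An antiderivative is F(z) = - \frac{z \left(z^{3} + 4 z^{2} + 6 z + 6\right)}{4}.

The integrand splits into summands that can be handled one at a time.
Check: d/dz[- \frac{z \left(z^{3} + 4 z^{2} + 6 z + 6\right)}{4}] = - z^{3} - 3 z^{2} - 3 z - \frac{3}{2} = f(z).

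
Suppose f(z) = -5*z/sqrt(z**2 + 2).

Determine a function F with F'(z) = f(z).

The substitution u = z**2 + 2 works: f is exactly (dF/du)*(du/dz) for that inner function.
Check: d/dz[-5*sqrt(z**2 + 2)] = -5*z/sqrt(z**2 + 2) = f(z).

An antiderivative is F(z) = -5*sqrt(z**2 + 2).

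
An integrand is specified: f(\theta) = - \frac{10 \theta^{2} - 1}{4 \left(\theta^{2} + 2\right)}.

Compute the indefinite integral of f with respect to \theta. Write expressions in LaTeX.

A candidate is checked by its d/d\theta: the result must match f(\theta).
Check: d/d\theta[\frac{- 20 \theta + 21 \sqrt{2} \operatorname{atan}{\left(\frac{\sqrt{2} \theta}{2} \right)}}{8}] = \frac{1 - 10 \theta^{2}}{4 \theta^{2} + 8}, which equals f(\theta).

F(\theta) = \frac{- 20 \theta + 21 \sqrt{2} \operatorname{atan}{\left(\frac{\sqrt{2} \theta}{2} \right)}}{8} + C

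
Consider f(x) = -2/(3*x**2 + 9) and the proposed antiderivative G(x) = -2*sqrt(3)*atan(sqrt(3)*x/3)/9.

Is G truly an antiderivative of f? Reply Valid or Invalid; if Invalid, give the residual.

d/dx[G] = -2/(3*x**2 + 9)
This equals f(x) exactly, so the claim holds.

Valid: G'(x) = f(x).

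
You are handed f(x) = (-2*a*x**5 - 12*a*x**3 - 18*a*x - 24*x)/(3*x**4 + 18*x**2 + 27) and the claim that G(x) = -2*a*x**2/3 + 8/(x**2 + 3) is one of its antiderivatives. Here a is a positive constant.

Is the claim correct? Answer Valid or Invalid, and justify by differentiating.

d/dx[G] = (-4*a*x**5 - 24*a*x**3 - 36*a*x - 48*x)/(3*x**4 + 18*x**2 + 27)
d/dx[G] - f(x) = (-2*a*x**5 - 12*a*x**3 - 18*a*x - 24*x)/(3*x**4 + 18*x**2 + 27) != 0.

Invalid: d/dx[G] - f = (-2*a*x**5 - 12*a*x**3 - 18*a*x - 24*x)/(3*x**4 + 18*x**2 + 27), which is not 0.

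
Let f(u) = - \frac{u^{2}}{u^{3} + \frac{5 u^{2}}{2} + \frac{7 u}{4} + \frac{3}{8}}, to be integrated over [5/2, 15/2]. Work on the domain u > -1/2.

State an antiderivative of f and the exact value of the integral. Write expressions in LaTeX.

Factor the denominator (\left(2 u + 1\right)^{2} \left(2 u + 3\right)) and decompose: f = - \frac{9}{2 \left(2 u + 3\right)} + \frac{5}{2 \left(2 u + 1\right)} - \frac{1}{\left(2 u + 1\right)^{2}}; each piece integrates to a log, atan, or power term.
F(u) = \frac{10 u \log{\left(u + \frac{1}{2} \right)} - 18 u \log{\left(u + \frac{3}{2} \right)} + 5 \log{\left(u + \frac{1}{2} \right)} - 9 \log{\left(u + \frac{3}{2} \right)} + 2}{4 \left(2 u + 1\right)} is an antiderivative of f.
Check: d/du[\frac{10 u \log{\left(u + \frac{1}{2} \right)} - 18 u \log{\left(u + \frac{3}{2} \right)} + 5 \log{\left(u + \frac{1}{2} \right)} - 9 \log{\left(u + \frac{3}{2} \right)} + 2}{4 \left(2 u + 1\right)}] = - \frac{8 u^{2}}{8 u^{3} + 20 u^{2} + 14 u + 3}, which equals f(u).
F(15/2) = - \frac{9 \log{\left(9 \right)}}{4} + \frac{1}{32} + \frac{5 \log{\left(8 \right)}}{4}; F(5/2) = - \frac{9 \log{\left(4 \right)}}{4} + \frac{1}{12} + \frac{5 \log{\left(3 \right)}}{4}.
Integral = F(15/2) - F(5/2) = - \frac{9 \log{\left(9 \right)}}{4} - \frac{5 \log{\left(3 \right)}}{4} - \frac{5}{96} + \frac{5 \log{\left(8 \right)}}{4} + \frac{9 \log{\left(4 \right)}}{4}.

Antiderivative: F(u) = \frac{10 u \log{\left(u + \frac{1}{2} \right)} - 18 u \log{\left(u + \frac{3}{2} \right)} + 5 \log{\left(u + \frac{1}{2} \right)} - 9 \log{\left(u + \frac{3}{2} \right)} + 2}{4 \left(2 u + 1\right)}; value = - \frac{9 \log{\left(9 \right)}}{4} - \frac{5 \log{\left(3 \right)}}{4} - \frac{5}{96} + \frac{5 \log{\left(8 \right)}}{4} + \frac{9 \log{\left(4 \right)}}{4}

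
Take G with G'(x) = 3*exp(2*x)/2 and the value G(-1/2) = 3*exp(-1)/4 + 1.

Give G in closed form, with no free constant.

G(x) = 3*exp(2*x)/4 + 1

Check a candidate G(x) by differentiating: d/dx[G] must match the given G'(x).
A general antiderivative is 3*exp(2*x)/4 + C.
The condition gives C = 3*exp(-1)/4 + 1 - (3*exp(-1)/4) = 1.
So G(x) = 3*exp(2*x)/4 + 1.
Check: d/dx[3*exp(2*x)/4 + 1] = 3*exp(2*x)/2 = G'(x).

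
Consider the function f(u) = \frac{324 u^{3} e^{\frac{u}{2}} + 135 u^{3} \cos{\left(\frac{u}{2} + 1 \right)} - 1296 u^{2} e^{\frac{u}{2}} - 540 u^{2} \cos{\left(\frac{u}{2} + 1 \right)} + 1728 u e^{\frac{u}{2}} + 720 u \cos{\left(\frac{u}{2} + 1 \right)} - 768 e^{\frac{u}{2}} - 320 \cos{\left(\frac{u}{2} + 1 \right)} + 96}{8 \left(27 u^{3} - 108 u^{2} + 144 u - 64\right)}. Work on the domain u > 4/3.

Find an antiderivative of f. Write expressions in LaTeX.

An antiderivative is F(u) = 3 e^{\frac{u}{2}} + \frac{5 \sin{\left(\frac{u}{2} + 1 \right)}}{4} - \frac{2}{9 u^{2} - 24 u + 16}.

Recover f(u) by differentiating a candidate F(u); any mismatch rules it out.
Check: d/du[3 e^{\frac{u}{2}} + \frac{5 \sin{\left(\frac{u}{2} + 1 \right)}}{4} - \frac{2}{9 u^{2} - 24 u + 16}] = \frac{324 u^{3} e^{\frac{u}{2}} + 135 u^{3} \cos{\left(\frac{u}{2} + 1 \right)} - 1296 u^{2} e^{\frac{u}{2}} - 540 u^{2} \cos{\left(\frac{u}{2} + 1 \right)} + 1728 u e^{\frac{u}{2}} + 720 u \cos{\left(\frac{u}{2} + 1 \right)} - 768 e^{\frac{u}{2}} - 320 \cos{\left(\frac{u}{2} + 1 \right)} + 96}{216 u^{3} - 864 u^{2} + 1152 u - 512}, which equals f(u).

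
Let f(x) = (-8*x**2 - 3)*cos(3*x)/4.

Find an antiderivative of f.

An antiderivative is F(x) = -2*x**2*sin(3*x)/3 - 4*x*cos(3*x)/9 - 11*sin(3*x)/108.

Check any antiderivative F(x) by computing F'(x) and comparing it with f(x).
Check: d/dx[-2*x**2*sin(3*x)/3 - 4*x*cos(3*x)/9 - 11*sin(3*x)/108] = -2*x**2*cos(3*x) - 3*cos(3*x)/4, which equals f(x).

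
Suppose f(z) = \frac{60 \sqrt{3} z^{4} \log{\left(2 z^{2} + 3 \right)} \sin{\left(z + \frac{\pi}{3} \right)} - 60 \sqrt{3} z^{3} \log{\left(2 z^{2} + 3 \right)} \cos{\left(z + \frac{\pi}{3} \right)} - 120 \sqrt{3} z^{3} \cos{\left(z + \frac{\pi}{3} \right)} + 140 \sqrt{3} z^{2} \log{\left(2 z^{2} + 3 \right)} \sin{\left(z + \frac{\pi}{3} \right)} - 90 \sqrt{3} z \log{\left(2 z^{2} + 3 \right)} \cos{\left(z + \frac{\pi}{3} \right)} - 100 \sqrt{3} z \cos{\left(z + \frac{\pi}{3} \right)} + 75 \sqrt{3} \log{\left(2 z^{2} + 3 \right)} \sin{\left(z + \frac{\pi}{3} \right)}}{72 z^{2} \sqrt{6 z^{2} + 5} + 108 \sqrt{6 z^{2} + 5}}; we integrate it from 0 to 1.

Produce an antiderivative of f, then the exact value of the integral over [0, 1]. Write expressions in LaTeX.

Differentiate the proposed F(z) back; it has to land on f(z) exactly.
F(z) = - \frac{5 \sqrt{3} \sqrt{6 z^{2} + 5} \log{\left(2 z^{2} + 3 \right)} \cos{\left(z + \frac{\pi}{3} \right)}}{36} is an antiderivative of f.
Check: d/dz[- \frac{5 \sqrt{3} \sqrt{6 z^{2} + 5} \log{\left(2 z^{2} + 3 \right)} \cos{\left(z + \frac{\pi}{3} \right)}}{36}] = \frac{60 \sqrt{3} z^{4} \log{\left(2 z^{2} + 3 \right)} \sin{\left(z + \frac{\pi}{3} \right)} - 60 \sqrt{3} z^{3} \log{\left(2 z^{2} + 3 \right)} \cos{\left(z + \frac{\pi}{3} \right)} - 120 \sqrt{3} z^{3} \cos{\left(z + \frac{\pi}{3} \right)} + 140 \sqrt{3} z^{2} \log{\left(2 z^{2} + 3 \right)} \sin{\left(z + \frac{\pi}{3} \right)} - 90 \sqrt{3} z \log{\left(2 z^{2} + 3 \right)} \cos{\left(z + \frac{\pi}{3} \right)} - 100 \sqrt{3} z \cos{\left(z + \frac{\pi}{3} \right)} + 75 \sqrt{3} \log{\left(2 z^{2} + 3 \right)} \sin{\left(z + \frac{\pi}{3} \right)}}{72 z^{2} \sqrt{6 z^{2} + 5} + 108 \sqrt{6 z^{2} + 5}} = f(z).
F(1) = - \frac{5 \sqrt{33} \log{\left(5 \right)} \cos{\left(1 + \frac{\pi}{3} \right)}}{36}; F(0) = - \frac{5 \sqrt{15} \log{\left(3 \right)}}{72}.
Integral = F(1) - F(0) = \frac{5 \sqrt{15} \log{\left(3 \right)}}{72} - \frac{5 \sqrt{33} \log{\left(5 \right)} \cos{\left(1 + \frac{\pi}{3} \right)}}{36}.

Antiderivative: F(z) = - \frac{5 \sqrt{3} \sqrt{6 z^{2} + 5} \log{\left(2 z^{2} + 3 \right)} \cos{\left(z + \frac{\pi}{3} \right)}}{36}; value = \frac{5 \sqrt{15} \log{\left(3 \right)}}{72} - \frac{5 \sqrt{33} \log{\left(5 \right)} \cos{\left(1 + \frac{\pi}{3} \right)}}{36}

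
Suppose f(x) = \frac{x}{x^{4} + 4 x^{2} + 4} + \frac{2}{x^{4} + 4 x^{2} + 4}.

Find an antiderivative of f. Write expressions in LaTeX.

An antiderivative is F(x) = \frac{x - 1}{2 x^{2} + 4} + \frac{\sqrt{2} \operatorname{atan}{\left(\frac{\sqrt{2} x}{2} \right)}}{4}.

The integrand splits into summands that can be handled one at a time.
Check: d/dx[\frac{x - 1}{2 x^{2} + 4} + \frac{\sqrt{2} \operatorname{atan}{\left(\frac{\sqrt{2} x}{2} \right)}}{4}] = \frac{x + 2}{x^{4} + 4 x^{2} + 4}, which equals f(x).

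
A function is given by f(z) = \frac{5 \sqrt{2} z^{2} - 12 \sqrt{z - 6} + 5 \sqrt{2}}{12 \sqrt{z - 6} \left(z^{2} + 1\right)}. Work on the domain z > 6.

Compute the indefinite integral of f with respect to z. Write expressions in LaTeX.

F(z) = \frac{5 \sqrt{2} \sqrt{z - 6} - 6 \operatorname{atan}{\left(z \right)}}{6} + C

A candidate is checked by its d/dz: the result must match f(z).
Check: d/dz[\frac{5 \sqrt{2} \sqrt{z - 6} - 6 \operatorname{atan}{\left(z \right)}}{6}] = \frac{5 \sqrt{2} z^{2} - 12 \sqrt{z - 6} + 5 \sqrt{2}}{12 z^{2} \sqrt{z - 6} + 12 \sqrt{z - 6}}, which equals f(z).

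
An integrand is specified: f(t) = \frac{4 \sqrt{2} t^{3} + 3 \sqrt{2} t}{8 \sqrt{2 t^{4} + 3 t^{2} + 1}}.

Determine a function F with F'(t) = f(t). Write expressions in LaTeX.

An antiderivative is F(t) = \frac{\sqrt{2} \sqrt{t^{2} + 1} \sqrt{2 t^{2} + 1}}{8}.

f matches the chain-rule pattern g'(h)*h' with inner function h(t) = t^{4} + \frac{3 t^{2}}{2} + \frac{1}{2}; substituting u = h(t) collapses the integral.
Check: d/dt[\frac{\sqrt{2} \sqrt{t^{2} + 1} \sqrt{2 t^{2} + 1}}{8}] = \frac{4 \sqrt{2} t^{3} + 3 \sqrt{2} t}{8 \sqrt{t^{2} + 1} \sqrt{2 t^{2} + 1}}, which equals f(t).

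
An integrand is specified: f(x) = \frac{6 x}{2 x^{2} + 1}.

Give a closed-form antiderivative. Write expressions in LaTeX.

An antiderivative is F(x) = \frac{3 \log{\left(3 x^{2} + \frac{3}{2} \right)}}{2}.

f matches the chain-rule pattern g'(h)*h' with inner function h(x) = 3 x^{2} + \frac{3}{2}; substituting u = h(x) collapses the integral.
Check: d/dx[\frac{3 \log{\left(3 x^{2} + \frac{3}{2} \right)}}{2}] = \frac{6 x}{2 x^{2} + 1} = f(x).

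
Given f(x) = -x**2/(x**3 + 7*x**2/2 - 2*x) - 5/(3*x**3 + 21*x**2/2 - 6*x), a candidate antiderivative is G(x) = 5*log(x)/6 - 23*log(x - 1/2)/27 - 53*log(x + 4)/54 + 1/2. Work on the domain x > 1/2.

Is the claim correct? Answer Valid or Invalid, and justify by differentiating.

d/dx[G] = (-6*x**2 - 10)/(6*x**3 + 21*x**2 - 12*x)
This equals f(x) exactly, so the claim holds.

Valid: G'(x) = f(x).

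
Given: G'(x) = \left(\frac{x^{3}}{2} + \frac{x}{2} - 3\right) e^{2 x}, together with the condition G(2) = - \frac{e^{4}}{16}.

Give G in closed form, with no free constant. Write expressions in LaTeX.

G(x) = \frac{x^{3} e^{2 x}}{4} - \frac{3 x^{2} e^{2 x}}{8} + \frac{5 x e^{2 x}}{8} - \frac{29 e^{2 x}}{16}

G'(x) has the shape u'v + uv' for u = \frac{x^{3}}{4} - \frac{3 x^{2}}{8} + \frac{5 x}{8} - \frac{29}{16} and v = e^{2 x} — it is the derivative of the product u*v.
A general antiderivative is \frac{\left(4 x^{3} - 6 x^{2} + 10 x - 29\right) e^{2 x}}{16} + C.
The condition gives C = - \frac{e^{4}}{16} - (- \frac{e^{4}}{16}) = 0.
So G(x) = \frac{x^{3} e^{2 x}}{4} - \frac{3 x^{2} e^{2 x}}{8} + \frac{5 x e^{2 x}}{8} - \frac{29 e^{2 x}}{16}.
Check: d/dx[\frac{x^{3} e^{2 x}}{4} - \frac{3 x^{2} e^{2 x}}{8} + \frac{5 x e^{2 x}}{8} - \frac{29 e^{2 x}}{16}] = \frac{x^{3} e^{2 x}}{2} + \frac{x e^{2 x}}{2} - 3 e^{2 x}, which equals G'(x).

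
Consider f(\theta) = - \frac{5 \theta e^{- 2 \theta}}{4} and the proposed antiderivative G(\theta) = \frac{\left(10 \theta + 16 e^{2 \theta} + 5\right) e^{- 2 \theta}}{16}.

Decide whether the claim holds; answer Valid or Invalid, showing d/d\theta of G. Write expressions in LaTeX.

d/d\theta[G] = - \frac{5 \theta e^{- 2 \theta}}{4}
This equals f(\theta) exactly, so the claim holds.

Valid. The derivative of G reproduces f.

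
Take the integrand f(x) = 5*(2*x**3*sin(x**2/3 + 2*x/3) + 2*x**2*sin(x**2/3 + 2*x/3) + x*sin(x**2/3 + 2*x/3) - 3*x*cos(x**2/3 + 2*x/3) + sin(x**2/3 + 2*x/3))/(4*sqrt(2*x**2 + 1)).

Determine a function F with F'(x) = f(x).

f has the shape u'v + uv' for u = -15*sqrt(2*x**2 + 1)/8 and v = cos(x**2/3 + 2*x/3) — it is the derivative of the product u*v.
Check: d/dx[-15*sqrt(2*x**2 + 1)*cos(x**2/3 + 2*x/3)/8] = (10*x**3*sin(x**2/3 + 2*x/3) + 10*x**2*sin(x**2/3 + 2*x/3) + 5*x*sin(x**2/3 + 2*x/3) - 15*x*cos(x**2/3 + 2*x/3) + 5*sin(x**2/3 + 2*x/3))/(4*sqrt(2*x**2 + 1)), which equals f(x).

An antiderivative is F(x) = -15*sqrt(2*x**2 + 1)*cos(x**2/3 + 2*x/3)/8.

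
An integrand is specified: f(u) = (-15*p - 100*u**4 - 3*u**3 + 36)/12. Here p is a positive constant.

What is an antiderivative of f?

An antiderivative is F(u) = (-60*p*u - 80*u**5 - 3*u**4 + 144*u - 240)/48.

Since d/du undoes antidifferentiation here, F'(u) = f(u) is required of F(u).
Check: d/du[(-60*p*u - 80*u**5 - 3*u**4 + 144*u - 240)/48] = -5*p/4 - 25*u**4/3 - u**3/4 + 3, which equals f(u).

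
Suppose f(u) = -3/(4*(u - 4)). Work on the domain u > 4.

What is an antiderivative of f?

An antiderivative is F(u) = -3*log(u/2 - 2)/4.

An antiderivative F(u) passes only if d/du[F] lands on f(u) exactly.
Check: d/du[-3*log(u/2 - 2)/4] = -3/(4*u - 16), which equals f(u).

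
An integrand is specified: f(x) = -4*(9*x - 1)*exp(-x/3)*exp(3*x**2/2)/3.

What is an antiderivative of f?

f matches the chain-rule pattern g'(h)*h' with inner function h(x) = 3*x**2/2 - x/3; substituting u = h(x) collapses the integral.
Check: d/dx[-4*exp(3*x**2/2 - x/3)] = -12*x*exp(-x/3)*exp(3*x**2/2) + 4*exp(-x/3)*exp(3*x**2/2)/3, which equals f(x).

An antiderivative is F(x) = -4*exp(3*x**2/2 - x/3).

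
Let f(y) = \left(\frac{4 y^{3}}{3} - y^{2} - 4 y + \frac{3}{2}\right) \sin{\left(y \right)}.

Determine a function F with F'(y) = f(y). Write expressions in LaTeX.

Since d/dy undoes antidifferentiation here, F'(y) = f(y) is required of F(y).
Check: d/dy[- \frac{4 y^{3} \cos{\left(y \right)}}{3} + 4 y^{2} \sin{\left(y \right)} + y^{2} \cos{\left(y \right)} - 2 y \sin{\left(y \right)} + 12 y \cos{\left(y \right)} - 12 \sin{\left(y \right)} - \frac{7 \cos{\left(y \right)}}{2}] = \frac{4 y^{3} \sin{\left(y \right)}}{3} - y^{2} \sin{\left(y \right)} - 4 y \sin{\left(y \right)} + \frac{3 \sin{\left(y \right)}}{2}, which equals f(y).

An antiderivative is F(y) = - \frac{4 y^{3} \cos{\left(y \right)}}{3} + 4 y^{2} \sin{\left(y \right)} + y^{2} \cos{\left(y \right)} - 2 y \sin{\left(y \right)} + 12 y \cos{\left(y \right)} - 12 \sin{\left(y \right)} - \frac{7 \cos{\left(y \right)}}{2}.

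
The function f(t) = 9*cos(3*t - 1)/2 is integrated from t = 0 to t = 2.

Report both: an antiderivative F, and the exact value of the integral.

Antiderivative: F(t) = 3*sin(3*t - 1)/2; value = 3*sin(5)/2 + 3*sin(1)/2

An antiderivative F(t) passes only if d/dt[F] lands on f(t) exactly.
F(t) = 3*sin(3*t - 1)/2 is an antiderivative of f.
Check: d/dt[3*sin(3*t - 1)/2] = 9*cos(3*t - 1)/2 = f(t).
F(2) = 3*sin(5)/2; F(0) = -3*sin(1)/2.
Integral = F(2) - F(0) = 3*sin(5)/2 + 3*sin(1)/2.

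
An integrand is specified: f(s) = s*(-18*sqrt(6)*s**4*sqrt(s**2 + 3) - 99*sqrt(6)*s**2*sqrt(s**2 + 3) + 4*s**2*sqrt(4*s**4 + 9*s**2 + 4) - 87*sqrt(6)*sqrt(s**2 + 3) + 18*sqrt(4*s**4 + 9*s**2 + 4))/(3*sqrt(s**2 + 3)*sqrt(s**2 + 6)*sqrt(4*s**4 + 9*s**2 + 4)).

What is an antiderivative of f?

f has the shape u'v + uv' for u = sqrt(s**2 + 6) and v = 2*sqrt(s**2 + 3)/3 - 3*sqrt(2*s**4/3 + 3*s**2/2 + 2/3) — it is the derivative of the product u*v.
Check: d/ds[sqrt(s**2 + 6)*(2*sqrt(s**2 + 3)/3 - 3*sqrt(2*s**4/3 + 3*s**2/2 + 2/3))] = (-18*sqrt(6)*s**5*sqrt(s**2 + 3) - 99*sqrt(6)*s**3*sqrt(s**2 + 3) + 4*s**3*sqrt(4*s**4 + 9*s**2 + 4) - 87*sqrt(6)*s*sqrt(s**2 + 3) + 18*s*sqrt(4*s**4 + 9*s**2 + 4))/(3*sqrt(s**2 + 3)*sqrt(s**2 + 6)*sqrt(4*s**4 + 9*s**2 + 4)), which equals f(s).

An antiderivative is F(s) = sqrt(s**2 + 6)*(2*sqrt(s**2 + 3)/3 - 3*sqrt(2*s**4/3 + 3*s**2/2 + 2/3)).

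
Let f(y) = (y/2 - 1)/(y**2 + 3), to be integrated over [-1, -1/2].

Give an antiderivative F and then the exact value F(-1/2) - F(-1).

Antiderivative: F(y) = log(y**2 + 3)/4 - sqrt(3)*atan(sqrt(3)*y/3)/3; value = -log(4)/4 - sqrt(3)*pi/18 + sqrt(3)*atan(sqrt(3)/6)/3 + log(13/4)/4

Check any antiderivative F(y) by computing F'(y) and comparing it with f(y).
F(y) = log(y**2 + 3)/4 - sqrt(3)*atan(sqrt(3)*y/3)/3 is an antiderivative of f.
Check: d/dy[log(y**2 + 3)/4 - sqrt(3)*atan(sqrt(3)*y/3)/3] = (y - 2)/(2*y**2 + 6), which equals f(y).
F(-1/2) = sqrt(3)*atan(sqrt(3)/6)/3 + log(13/4)/4; F(-1) = sqrt(3)*pi/18 + log(4)/4.
Integral = F(-1/2) - F(-1) = -log(4)/4 - sqrt(3)*pi/18 + sqrt(3)*atan(sqrt(3)/6)/3 + log(13/4)/4.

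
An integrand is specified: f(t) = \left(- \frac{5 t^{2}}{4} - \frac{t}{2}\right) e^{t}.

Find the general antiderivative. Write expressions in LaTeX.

F(t) = \frac{\left(- 5 t^{2} + 8 t - 8\right) e^{t}}{4} + C

f has the shape u'v + uv' for u = - \frac{5 t^{2}}{4} + 2 t - 2 and v = e^{t} — it is the derivative of the product u*v.
Check: d/dt[\frac{\left(- 5 t^{2} + 8 t - 8\right) e^{t}}{4}] = - \frac{5 t^{2} e^{t}}{4} - \frac{t e^{t}}{2}, which equals f(t).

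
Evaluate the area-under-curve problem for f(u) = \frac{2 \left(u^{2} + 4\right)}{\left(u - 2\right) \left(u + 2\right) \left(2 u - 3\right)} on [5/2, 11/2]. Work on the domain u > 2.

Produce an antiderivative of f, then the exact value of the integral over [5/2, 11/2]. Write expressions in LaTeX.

Antiderivative: F(u) = 4 \log{\left(u - 2 \right)} - \frac{25 \log{\left(u - \frac{3}{2} \right)}}{7} + \frac{4 \log{\left(u + 2 \right)}}{7}; value = - \frac{25 \log{\left(4 \right)}}{7} - \frac{4 \log{\left(\frac{9}{2} \right)}}{7} + \frac{4 \log{\left(\frac{15}{2} \right)}}{7} + 4 \log{\left(2 \right)} + 4 \log{\left(\frac{7}{2} \right)}

Factor the denominator (\left(u - 2\right) \left(u + 2\right) \left(2 u - 3\right)) and decompose: f = - \frac{50}{7 \left(2 u - 3\right)} + \frac{4}{7 \left(u + 2\right)} + \frac{4}{u - 2}; each piece integrates to a log, atan, or power term.
F(u) = 4 \log{\left(u - 2 \right)} - \frac{25 \log{\left(u - \frac{3}{2} \right)}}{7} + \frac{4 \log{\left(u + 2 \right)}}{7} is an antiderivative of f.
Check: d/du[4 \log{\left(u - 2 \right)} - \frac{25 \log{\left(u - \frac{3}{2} \right)}}{7} + \frac{4 \log{\left(u + 2 \right)}}{7}] = \frac{2 u^{2} + 8}{2 u^{3} - 3 u^{2} - 8 u + 12}, which equals f(u).
F(11/2) = - \frac{25 \log{\left(4 \right)}}{7} + \frac{4 \log{\left(\frac{15}{2} \right)}}{7} + 4 \log{\left(\frac{7}{2} \right)}; F(5/2) = - 4 \log{\left(2 \right)} + \frac{4 \log{\left(\frac{9}{2} \right)}}{7}.
Integral = F(11/2) - F(5/2) = - \frac{25 \log{\left(4 \right)}}{7} - \frac{4 \log{\left(\frac{9}{2} \right)}}{7} + \frac{4 \log{\left(\frac{15}{2} \right)}}{7} + 4 \log{\left(2 \right)} + 4 \log{\left(\frac{7}{2} \right)}.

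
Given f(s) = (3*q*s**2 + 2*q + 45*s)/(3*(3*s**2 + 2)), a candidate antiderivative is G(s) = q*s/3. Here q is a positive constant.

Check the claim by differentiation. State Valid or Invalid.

d/ds[G] = q/3
d/ds[G] - f(s) = -15*s/(3*s**2 + 2) != 0.

Invalid: d/ds[G] - f = -15*s/(3*s**2 + 2), which is not 0.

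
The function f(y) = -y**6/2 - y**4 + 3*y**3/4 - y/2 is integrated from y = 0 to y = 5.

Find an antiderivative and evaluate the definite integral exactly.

Integrate term by term and add the pieces.
F(y) = -y**2*(40*y**5 + 112*y**3 - 105*y**2 + 140)/560 is an antiderivative of f.
Check: d/dy[-y**2*(40*y**5 + 112*y**3 - 105*y**2 + 140)/560] = -y**6/2 - y**4 + 3*y**3/4 - y/2 = f(y).
F(5) = -682575/112; F(0) = 0.
Integral = F(5) - F(0) = -682575/112.

Antiderivative: F(y) = -y**2*(40*y**5 + 112*y**3 - 105*y**2 + 140)/560; value = -682575/112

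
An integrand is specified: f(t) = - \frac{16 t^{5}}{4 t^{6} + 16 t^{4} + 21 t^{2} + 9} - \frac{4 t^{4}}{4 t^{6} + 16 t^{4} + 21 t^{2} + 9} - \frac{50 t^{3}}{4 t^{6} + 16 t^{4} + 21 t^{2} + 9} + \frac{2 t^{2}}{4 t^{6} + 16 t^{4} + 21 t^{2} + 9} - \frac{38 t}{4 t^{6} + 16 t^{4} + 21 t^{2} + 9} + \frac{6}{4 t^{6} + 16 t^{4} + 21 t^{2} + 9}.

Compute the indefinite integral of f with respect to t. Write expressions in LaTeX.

The integrand splits into summands that can be handled one at a time.
Check: d/dt[\frac{2 t + \frac{1}{2}}{2 t^{2} + 3} - 2 \log{\left(t^{2} + 1 \right)}] = \frac{- 16 t^{5} - 4 t^{4} - 50 t^{3} + 2 t^{2} - 38 t + 6}{4 t^{6} + 16 t^{4} + 21 t^{2} + 9}, which equals f(t).

F(t) = \frac{2 t + \frac{1}{2}}{2 t^{2} + 3} - 2 \log{\left(t^{2} + 1 \right)} + C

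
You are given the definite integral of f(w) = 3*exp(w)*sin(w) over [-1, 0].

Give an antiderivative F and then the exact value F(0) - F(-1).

Antiderivative: F(w) = -3*(-sin(w) + cos(w))*exp(w)/2; value = -3/2 + 3*exp(-1)*cos(1)/2 + 3*exp(-1)*sin(1)/2

A candidate is checked by its d/dw: the result must match f(w).
F(w) = -3*(-sin(w) + cos(w))*exp(w)/2 is an antiderivative of f.
Check: d/dw[-3*(-sin(w) + cos(w))*exp(w)/2] = 3*exp(w)*sin(w) = f(w).
F(0) = -3/2; F(-1) = -3*exp(-1)*sin(1)/2 - 3*exp(-1)*cos(1)/2.
Integral = F(0) - F(-1) = -3/2 + 3*exp(-1)*cos(1)/2 + 3*exp(-1)*sin(1)/2.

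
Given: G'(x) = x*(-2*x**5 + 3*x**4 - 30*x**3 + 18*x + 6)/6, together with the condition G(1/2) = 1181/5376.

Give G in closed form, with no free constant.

A candidate passes only if d/dx[G] lands on the given G'(x) exactly.
A general antiderivative is -x**7/21 + x**6/12 - x**5 + x**3 + x**2/2 + C.
The condition gives C = 1181/5376 - (1181/5376) = 0.
So G(x) = x**2*(-4*x**5 + 7*x**4 - 84*x**3 + 84*x + 42)/84.
Check: d/dx[x**2*(-4*x**5 + 7*x**4 - 84*x**3 + 84*x + 42)/84] = -x**6/3 + x**5/2 - 5*x**4 + 3*x**2 + x, which equals G'(x).

G(x) = x**2*(-4*x**5 + 7*x**4 - 84*x**3 + 84*x + 42)/84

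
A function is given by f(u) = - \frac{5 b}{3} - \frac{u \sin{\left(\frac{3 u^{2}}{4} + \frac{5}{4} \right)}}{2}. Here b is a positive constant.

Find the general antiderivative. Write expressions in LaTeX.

F(u) = - \frac{5 b u}{3} + \frac{\cos{\left(\frac{3 u^{2}}{4} + \frac{5}{4} \right)}}{3} + C

For F(u) to be correct the identity F'(u) - f(u) = 0 must hold.
Check: d/du[- \frac{5 b u}{3} + \frac{\cos{\left(\frac{3 u^{2}}{4} + \frac{5}{4} \right)}}{3}] = - \frac{5 b}{3} - \frac{u \sin{\left(\frac{3 u^{2}}{4} + \frac{5}{4} \right)}}{2} = f(u).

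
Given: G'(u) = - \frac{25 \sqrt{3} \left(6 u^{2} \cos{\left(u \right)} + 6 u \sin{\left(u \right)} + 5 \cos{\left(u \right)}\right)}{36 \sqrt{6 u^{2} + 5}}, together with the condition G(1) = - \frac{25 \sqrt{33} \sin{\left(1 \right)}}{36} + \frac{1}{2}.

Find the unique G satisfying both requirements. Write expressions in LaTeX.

G(u) = \frac{\sqrt{3} \left(- 25 \sqrt{6 u^{2} + 5} \sin{\left(u \right)} + 6 \sqrt{3}\right)}{36}

Recognize the product-rule pattern: G'(u) = v'r + vr' with v = - \frac{25 \sqrt{2 u^{2} + \frac{5}{3}}}{12}, r = \sin{\left(u \right)}, so integration by parts undoes it.
A general antiderivative is - \frac{25 \sqrt{2 u^{2} + \frac{5}{3}} \sin{\left(u \right)}}{12} + C.
The condition gives C = - \frac{25 \sqrt{33} \sin{\left(1 \right)}}{36} + \frac{1}{2} - (- \frac{25 \sqrt{33} \sin{\left(1 \right)}}{36}) = \frac{1}{2}.
So G(u) = \frac{\sqrt{3} \left(- 25 \sqrt{6 u^{2} + 5} \sin{\left(u \right)} + 6 \sqrt{3}\right)}{36}.
Check: d/du[\frac{\sqrt{3} \left(- 25 \sqrt{6 u^{2} + 5} \sin{\left(u \right)} + 6 \sqrt{3}\right)}{36}] = \frac{- 150 \sqrt{3} u^{2} \cos{\left(u \right)} - 150 \sqrt{3} u \sin{\left(u \right)} - 125 \sqrt{3} \cos{\left(u \right)}}{36 \sqrt{6 u^{2} + 5}}, which equals G'(u).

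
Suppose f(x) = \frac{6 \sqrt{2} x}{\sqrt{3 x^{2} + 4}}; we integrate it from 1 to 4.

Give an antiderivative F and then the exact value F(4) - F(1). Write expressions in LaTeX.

Antiderivative: F(x) = 4 \sqrt{\frac{3 x^{2}}{2} + 2}; value = - 2 \sqrt{14} + 4 \sqrt{26}

f matches the chain-rule pattern g'(h)*h' with inner function h(x) = \frac{3 x^{2}}{2} + 2; substituting u = h(x) collapses the integral.
F(x) = 4 \sqrt{\frac{3 x^{2}}{2} + 2} is an antiderivative of f.
Check: d/dx[4 \sqrt{\frac{3 x^{2}}{2} + 2}] = \frac{6 \sqrt{2} x}{\sqrt{3 x^{2} + 4}} = f(x).
F(4) = 4 \sqrt{26}; F(1) = 2 \sqrt{14}.
Integral = F(4) - F(1) = - 2 \sqrt{14} + 4 \sqrt{26}.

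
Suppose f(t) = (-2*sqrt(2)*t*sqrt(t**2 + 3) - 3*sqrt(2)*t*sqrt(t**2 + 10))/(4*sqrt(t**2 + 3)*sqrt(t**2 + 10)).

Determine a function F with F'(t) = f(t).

An antiderivative is F(t) = sqrt(2)*(-3*sqrt(t**2 + 3) - 2*sqrt(t**2 + 10))/4.

A candidate is checked by its d/dt: the result must match f(t).
Check: d/dt[sqrt(2)*(-3*sqrt(t**2 + 3) - 2*sqrt(t**2 + 10))/4] = (-2*sqrt(2)*t*sqrt(t**2 + 3) - 3*sqrt(2)*t*sqrt(t**2 + 10))/(4*sqrt(t**2 + 3)*sqrt(t**2 + 10)) = f(t).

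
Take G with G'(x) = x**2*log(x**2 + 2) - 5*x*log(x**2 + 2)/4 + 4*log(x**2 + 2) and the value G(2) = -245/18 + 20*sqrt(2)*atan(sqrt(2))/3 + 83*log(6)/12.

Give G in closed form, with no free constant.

G(x) = (-16*x**3 + 45*x**2 + 3*x*(8*x**2 - 15*x + 96)*log(x**2 + 2) - 480*x - 90*log(x**2 + 2) + 480*sqrt(2)*atan(sqrt(2)*x/2) - 72)/72

The integrand splits into summands that can be handled one at a time.
A general antiderivative is -2*x**3/9 + 5*x**2/8 - 20*x/3 + (x**3/3 - 5*x**2/8 + 4*x)*log(x**2 + 2) - 5*log(x**2 + 2)/4 + 20*sqrt(2)*atan(sqrt(2)*x/2)/3 + C.
The condition gives C = -245/18 + 20*sqrt(2)*atan(sqrt(2))/3 + 83*log(6)/12 - (-227/18 + 20*sqrt(2)*atan(sqrt(2))/3 + 83*log(6)/12) = -1.
So G(x) = (-16*x**3 + 45*x**2 + 3*x*(8*x**2 - 15*x + 96)*log(x**2 + 2) - 480*x - 90*log(x**2 + 2) + 480*sqrt(2)*atan(sqrt(2)*x/2) - 72)/72.
Check: d/dx[(-16*x**3 + 45*x**2 + 3*x*(8*x**2 - 15*x + 96)*log(x**2 + 2) - 480*x - 90*log(x**2 + 2) + 480*sqrt(2)*atan(sqrt(2)*x/2) - 72)/72] = x**2*log(x**2 + 2) - 5*x*log(x**2 + 2)/4 + 4*log(x**2 + 2) = G'(x).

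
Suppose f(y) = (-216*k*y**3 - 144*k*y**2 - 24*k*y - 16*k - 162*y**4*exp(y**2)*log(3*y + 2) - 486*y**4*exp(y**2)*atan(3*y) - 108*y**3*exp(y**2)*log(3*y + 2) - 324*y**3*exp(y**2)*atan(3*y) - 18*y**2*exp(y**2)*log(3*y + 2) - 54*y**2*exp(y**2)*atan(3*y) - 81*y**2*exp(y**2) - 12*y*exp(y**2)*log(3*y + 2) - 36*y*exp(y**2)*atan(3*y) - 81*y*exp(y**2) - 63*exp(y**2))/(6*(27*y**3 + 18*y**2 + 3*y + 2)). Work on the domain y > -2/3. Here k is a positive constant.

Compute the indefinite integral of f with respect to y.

A candidate is checked by its d/dy: the result must match f(y).
Check: d/dy[-(8*k*y + 3*exp(y**2)*log(3*y + 2) + 9*exp(y**2)*atan(3*y))/6] = (-216*k*y**3 - 144*k*y**2 - 24*k*y - 16*k - 162*y**4*exp(y**2)*log(3*y + 2) - 486*y**4*exp(y**2)*atan(3*y) - 108*y**3*exp(y**2)*log(3*y + 2) - 324*y**3*exp(y**2)*atan(3*y) - 18*y**2*exp(y**2)*log(3*y + 2) - 54*y**2*exp(y**2)*atan(3*y) - 81*y**2*exp(y**2) - 12*y*exp(y**2)*log(3*y + 2) - 36*y*exp(y**2)*atan(3*y) - 81*y*exp(y**2) - 63*exp(y**2))/(162*y**3 + 108*y**2 + 18*y + 12), which equals f(y).

F(y) = -(8*k*y + 3*exp(y**2)*log(3*y + 2) + 9*exp(y**2)*atan(3*y))/6 + C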